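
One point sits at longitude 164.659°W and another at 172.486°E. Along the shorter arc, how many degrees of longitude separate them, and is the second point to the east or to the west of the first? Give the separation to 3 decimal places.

22.855° west

Raw difference: 172.486 − -164.659 = 337.145°.
Normalise into (−180°, 180°]: 337.145° − 360° = -22.855°.
Negative ⇒ the second point lies to the west; separation 22.855°.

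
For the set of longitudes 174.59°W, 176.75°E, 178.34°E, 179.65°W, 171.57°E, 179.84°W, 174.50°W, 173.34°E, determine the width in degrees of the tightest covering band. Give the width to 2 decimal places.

Sort the longitudes: -179.84°, -179.65°, -174.59°, -174.50°, +171.57°, +173.34°, +176.75°, +178.34°.
Eastward gaps between consecutive values (wrapping around): 0.19°, 5.06°, 0.09°, 346.07°, 1.77°, 3.41°, 1.59°, 1.82°.
Largest gap = 346.07° ⇒ minimal covering band is its complement: 360° − 346.07° = 13.93°.
Band runs from +171.57° eastward to -174.50°, crossing the antimeridian.

13.93°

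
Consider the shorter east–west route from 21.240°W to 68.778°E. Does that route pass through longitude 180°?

Signed shortest Δλ = ((68.778 − -21.240 + 180) mod 360) − 180 = 90.018°.
Going east by 90.018° from -21.240° reaches +68.778° without touching 180°.

No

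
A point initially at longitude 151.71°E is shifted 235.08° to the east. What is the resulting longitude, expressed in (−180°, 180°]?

Start at +151.71°; shift +235.08° → +386.79°.
+386.79° lies outside (−180°, 180°]; subtract 360° → +26.79°.

26.79°E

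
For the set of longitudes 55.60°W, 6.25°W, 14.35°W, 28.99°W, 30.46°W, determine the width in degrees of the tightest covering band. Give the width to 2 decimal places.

Sort the longitudes: -55.60°, -30.46°, -28.99°, -14.35°, -6.25°.
Eastward gaps between consecutive values (wrapping around): 25.14°, 1.47°, 14.64°, 8.10°, 310.65°.
Largest gap = 310.65° ⇒ minimal covering band is its complement: 360° − 310.65° = 49.35°.
Band runs from -55.60° eastward to -6.25°.

49.35°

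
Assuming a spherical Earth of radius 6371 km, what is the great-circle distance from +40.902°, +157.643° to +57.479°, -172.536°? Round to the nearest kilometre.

2805 km

Δλ = -172.536 − 157.643 = -330.179°; wrapped into (−180°, 180°]: 29.821°.
Δφ = 57.479 − 40.902 = 16.577°.
a = sin²(Δφ/2) + cos φ₁ · cos φ₂ · sin²(Δλ/2) = 0.047685.
c = 2·atan2(√a, √(1−a)) = 0.44028 rad → d = 6371·c ≈ 2805.05 km.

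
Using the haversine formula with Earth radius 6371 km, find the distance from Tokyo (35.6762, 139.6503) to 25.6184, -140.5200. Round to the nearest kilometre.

Δλ = -140.5200 − 139.6503 = -280.1703°; wrapped into (−180°, 180°]: 79.8297°.
Δφ = 25.6184 − 35.6762 = -10.0578°.
a = sin²(Δφ/2) + cos φ₁ · cos φ₂ · sin²(Δλ/2) = 0.309251.
c = 2·atan2(√a, √(1−a)) = 1.17938 rad → d = 6371·c ≈ 7513.83 km.

7514 km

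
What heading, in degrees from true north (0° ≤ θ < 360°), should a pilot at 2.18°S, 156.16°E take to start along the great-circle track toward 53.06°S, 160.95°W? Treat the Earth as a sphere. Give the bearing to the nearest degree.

Δλ = -160.95 − 156.16 = -317.11°; wrapped into (−180°, 180°]: 42.89°.
θ = atan2( sin Δλ · cos φ₂ , cos φ₁ · sin φ₂ − sin φ₁ · cos φ₂ · cos Δλ )
  = atan2(0.40902, -0.78194) = 152.387° → normalised to [0°, 360°): 152.387°.

152°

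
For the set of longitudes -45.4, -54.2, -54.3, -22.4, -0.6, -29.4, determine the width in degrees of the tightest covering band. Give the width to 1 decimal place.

Sort the longitudes: -54.3°, -54.2°, -45.4°, -29.4°, -22.4°, -0.6°.
Eastward gaps between consecutive values (wrapping around): 0.1°, 8.8°, 16.0°, 7.0°, 21.8°, 306.3°.
Largest gap = 306.3° ⇒ minimal covering band is its complement: 360° − 306.3° = 53.7°.
Band runs from -54.3° eastward to -0.6°.

53.7°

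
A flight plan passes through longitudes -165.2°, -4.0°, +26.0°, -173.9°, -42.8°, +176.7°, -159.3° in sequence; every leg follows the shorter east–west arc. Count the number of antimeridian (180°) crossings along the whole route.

Leg 1: -165.2° → -4.0°, shortest Δλ = 161.2° (east) — does not cross 180°.
Leg 2: -4.0° → +26.0°, shortest Δλ = 30.0° (east) — does not cross 180°.
Leg 3: +26.0° → -173.9°, shortest Δλ = 160.1° (east) — crosses 180°.
Leg 4: -173.9° → -42.8°, shortest Δλ = 131.1° (east) — does not cross 180°.
Leg 5: -42.8° → +176.7°, shortest Δλ = -140.5° (west) — crosses 180°.
Leg 6: +176.7° → -159.3°, shortest Δλ = 24.0° (east) — crosses 180°.
Total crossings: 3.

3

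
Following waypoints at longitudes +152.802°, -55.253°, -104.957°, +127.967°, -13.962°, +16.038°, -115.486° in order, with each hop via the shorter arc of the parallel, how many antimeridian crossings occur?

2

Leg 1: +152.802° → -55.253°, shortest Δλ = 151.945° (east) — crosses 180°.
Leg 2: -55.253° → -104.957°, shortest Δλ = -49.704° (west) — does not cross 180°.
Leg 3: -104.957° → +127.967°, shortest Δλ = -127.076° (west) — crosses 180°.
Leg 4: +127.967° → -13.962°, shortest Δλ = -141.929° (west) — does not cross 180°.
Leg 5: -13.962° → +16.038°, shortest Δλ = 30.0° (east) — does not cross 180°.
Leg 6: +16.038° → -115.486°, shortest Δλ = -131.524° (west) — does not cross 180°.
Total crossings: 2.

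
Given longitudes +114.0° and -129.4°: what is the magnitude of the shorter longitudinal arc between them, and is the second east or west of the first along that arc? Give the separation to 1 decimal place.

116.6° east

Raw difference: -129.4 − 114.0 = -243.4°.
Normalise into (−180°, 180°]: -243.4° + 360° = 116.6°.
Positive ⇒ the second point lies to the east; separation 116.6°.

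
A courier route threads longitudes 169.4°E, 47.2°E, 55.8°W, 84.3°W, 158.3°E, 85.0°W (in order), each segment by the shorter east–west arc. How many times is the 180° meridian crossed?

Leg 1: +169.4° → +47.2°, shortest Δλ = -122.2° (west) — does not cross 180°.
Leg 2: +47.2° → -55.8°, shortest Δλ = -103.0° (west) — does not cross 180°.
Leg 3: -55.8° → -84.3°, shortest Δλ = -28.5° (west) — does not cross 180°.
Leg 4: -84.3° → +158.3°, shortest Δλ = -117.4° (west) — crosses 180°.
Leg 5: +158.3° → -85.0°, shortest Δλ = 116.7° (east) — crosses 180°.
Total crossings: 2.

2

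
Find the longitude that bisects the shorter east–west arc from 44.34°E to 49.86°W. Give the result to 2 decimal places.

Signed shortest Δλ from +44.34° to -49.86° is -94.20°.
Midpoint longitude = +44.34° + (-94.20°)/2 = +44.34° − 47.10° = -2.76°.

2.76°W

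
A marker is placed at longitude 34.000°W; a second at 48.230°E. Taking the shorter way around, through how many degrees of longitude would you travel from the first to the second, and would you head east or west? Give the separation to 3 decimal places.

Raw difference: 48.230 − -34.000 = 82.23°.
Normalise into (−180°, 180°]: 82.23° stays 82.23°.
Positive ⇒ the second point lies to the east; separation 82.230°.

82.230° east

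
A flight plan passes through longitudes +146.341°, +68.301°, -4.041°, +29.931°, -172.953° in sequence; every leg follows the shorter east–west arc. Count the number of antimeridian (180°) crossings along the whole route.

Leg 1: +146.341° → +68.301°, shortest Δλ = -78.04° (west) — does not cross 180°.
Leg 2: +68.301° → -4.041°, shortest Δλ = -72.342° (west) — does not cross 180°.
Leg 3: -4.041° → +29.931°, shortest Δλ = 33.972° (east) — does not cross 180°.
Leg 4: +29.931° → -172.953°, shortest Δλ = 157.116° (east) — crosses 180°.
Total crossings: 1.

1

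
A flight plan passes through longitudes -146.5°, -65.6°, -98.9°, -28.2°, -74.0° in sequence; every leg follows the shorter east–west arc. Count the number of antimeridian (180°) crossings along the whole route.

0

Leg 1: -146.5° → -65.6°, shortest Δλ = 80.9° (east) — does not cross 180°.
Leg 2: -65.6° → -98.9°, shortest Δλ = -33.3° (west) — does not cross 180°.
Leg 3: -98.9° → -28.2°, shortest Δλ = 70.7° (east) — does not cross 180°.
Leg 4: -28.2° → -74.0°, shortest Δλ = -45.8° (west) — does not cross 180°.
Total crossings: 0.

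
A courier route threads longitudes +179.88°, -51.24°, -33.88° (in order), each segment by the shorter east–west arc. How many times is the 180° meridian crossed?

1

Leg 1: +179.88° → -51.24°, shortest Δλ = 128.88° (east) — crosses 180°.
Leg 2: -51.24° → -33.88°, shortest Δλ = 17.36° (east) — does not cross 180°.
Total crossings: 1.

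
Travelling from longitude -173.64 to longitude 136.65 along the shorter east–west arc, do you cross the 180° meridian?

Yes

Naïve |136.65 − -173.64| = 310.29° > 180°, so the shorter arc goes the other way round — across 180°.
Signed shortest Δλ = ((136.65 − -173.64 + 180) mod 360) − 180 = -49.71°.
Going west by 49.71° from -173.64° passes through 180° before reaching +136.65°.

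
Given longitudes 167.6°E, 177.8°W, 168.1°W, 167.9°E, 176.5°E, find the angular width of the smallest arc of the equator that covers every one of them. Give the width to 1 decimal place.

Sort the longitudes: -177.8°, -168.1°, +167.6°, +167.9°, +176.5°.
Eastward gaps between consecutive values (wrapping around): 9.7°, 335.7°, 0.3°, 8.6°, 5.7°.
Largest gap = 335.7° ⇒ minimal covering band is its complement: 360° − 335.7° = 24.3°.
Band runs from +167.6° eastward to -168.1°, crossing the antimeridian.

24.3°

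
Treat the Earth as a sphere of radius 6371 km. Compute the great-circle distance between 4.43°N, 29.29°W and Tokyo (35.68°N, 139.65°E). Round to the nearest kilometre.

15408 km

Δλ = 139.65 − -29.29 = 168.94°.
Δφ = 35.68 − 4.43 = 31.25°.
a = sin²(Δφ/2) + cos φ₁ · cos φ₂ · sin²(Δλ/2) = 0.874884.
c = 2·atan2(√a, √(1−a)) = 2.41851 rad → d = 6371·c ≈ 15408.31 km.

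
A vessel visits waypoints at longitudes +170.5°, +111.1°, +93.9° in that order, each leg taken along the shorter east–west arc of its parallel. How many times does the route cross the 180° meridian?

Leg 1: +170.5° → +111.1°, shortest Δλ = -59.4° (west) — does not cross 180°.
Leg 2: +111.1° → +93.9°, shortest Δλ = -17.2° (west) — does not cross 180°.
Total crossings: 0.

0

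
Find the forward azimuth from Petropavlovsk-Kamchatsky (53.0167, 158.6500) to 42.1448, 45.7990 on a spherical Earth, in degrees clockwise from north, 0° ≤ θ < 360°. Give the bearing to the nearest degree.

Δλ = 45.7990 − 158.6500 = -112.8510°.
θ = atan2( sin Δλ · cos φ₂ , cos φ₁ · sin φ₂ − sin φ₁ · cos φ₂ · cos Δλ )
  = atan2(-0.68326, 0.63367) = -47.157° → normalised to [0°, 360°): 312.843°.

313°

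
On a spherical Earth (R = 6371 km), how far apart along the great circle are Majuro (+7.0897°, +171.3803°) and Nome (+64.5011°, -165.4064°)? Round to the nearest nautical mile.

Δλ = -165.4064 − 171.3803 = -336.7867°; wrapped into (−180°, 180°]: 23.2133°.
Δφ = 64.5011 − 7.0897 = 57.4114°.
a = sin²(Δφ/2) + cos φ₁ · cos φ₂ · sin²(Δλ/2) = 0.247991.
c = 2·atan2(√a, √(1−a)) = 1.04255 rad → d = 6371·c ≈ 6642.09 km ≈ 3586.44 nmi.

3586 nmi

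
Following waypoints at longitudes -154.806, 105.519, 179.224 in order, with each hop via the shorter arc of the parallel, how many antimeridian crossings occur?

1

Leg 1: -154.806° → +105.519°, shortest Δλ = -99.675° (west) — crosses 180°.
Leg 2: +105.519° → +179.224°, shortest Δλ = 73.705° (east) — does not cross 180°.
Total crossings: 1.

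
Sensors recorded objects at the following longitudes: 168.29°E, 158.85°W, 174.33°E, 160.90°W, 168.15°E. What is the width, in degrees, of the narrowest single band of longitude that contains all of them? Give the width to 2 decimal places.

Sort the longitudes: -160.90°, -158.85°, +168.15°, +168.29°, +174.33°.
Eastward gaps between consecutive values (wrapping around): 2.05°, 327.00°, 0.14°, 6.04°, 24.77°.
Largest gap = 327.00° ⇒ minimal covering band is its complement: 360° − 327.00° = 33.00°.
Band runs from +168.15° eastward to -158.85°, crossing the antimeridian.

33.00°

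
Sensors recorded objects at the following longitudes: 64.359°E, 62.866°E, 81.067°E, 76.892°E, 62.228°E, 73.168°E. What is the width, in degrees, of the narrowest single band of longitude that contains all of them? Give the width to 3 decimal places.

Sort the longitudes: +62.228°, +62.866°, +64.359°, +73.168°, +76.892°, +81.067°.
Eastward gaps between consecutive values (wrapping around): 0.638°, 1.493°, 8.809°, 3.724°, 4.175°, 341.161°.
Largest gap = 341.161° ⇒ minimal covering band is its complement: 360° − 341.161° = 18.839°.
Band runs from +62.228° eastward to +81.067°.

18.839°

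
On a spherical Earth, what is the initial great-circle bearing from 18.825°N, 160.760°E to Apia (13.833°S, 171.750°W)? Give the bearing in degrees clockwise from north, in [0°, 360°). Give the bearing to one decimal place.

138.4°

Δλ = -171.750 − 160.760 = -332.510°; wrapped into (−180°, 180°]: 27.490°.
θ = atan2( sin Δλ · cos φ₂ , cos φ₁ · sin φ₂ − sin φ₁ · cos φ₂ · cos Δλ )
  = atan2(0.44821, -0.50425) = 138.367° → normalised to [0°, 360°): 138.367°.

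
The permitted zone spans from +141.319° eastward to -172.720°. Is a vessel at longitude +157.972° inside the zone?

Yes

Band width going east from +141.319° to -172.720°: ((-172.720 − 141.319) mod 360) = 45.961°.
Offset of +157.972° east of the west edge: ((157.972 − 141.319) mod 360) = 16.653°.
16.653° ≤ 45.961° ⇒ inside.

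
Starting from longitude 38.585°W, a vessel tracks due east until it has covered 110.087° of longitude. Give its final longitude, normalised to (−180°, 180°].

71.502°E

Start at -38.585°; shift +110.087° → +71.502°.
+71.502° already lies in (−180°, 180°].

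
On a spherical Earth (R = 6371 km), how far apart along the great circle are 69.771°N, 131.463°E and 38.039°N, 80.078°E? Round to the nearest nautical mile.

2496 nmi

Δλ = 80.078 − 131.463 = -51.385°.
Δφ = 38.039 − 69.771 = -31.732°.
a = sin²(Δφ/2) + cos φ₁ · cos φ₂ · sin²(Δλ/2) = 0.125927.
c = 2·atan2(√a, √(1−a)) = 0.72553 rad → d = 6371·c ≈ 4622.38 km ≈ 2495.88 nmi.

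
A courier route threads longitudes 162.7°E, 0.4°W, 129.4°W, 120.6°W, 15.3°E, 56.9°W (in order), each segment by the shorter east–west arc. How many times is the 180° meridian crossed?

Leg 1: +162.7° → -0.4°, shortest Δλ = -163.1° (west) — does not cross 180°.
Leg 2: -0.4° → -129.4°, shortest Δλ = -129.0° (west) — does not cross 180°.
Leg 3: -129.4° → -120.6°, shortest Δλ = 8.8° (east) — does not cross 180°.
Leg 4: -120.6° → +15.3°, shortest Δλ = 135.9° (east) — does not cross 180°.
Leg 5: +15.3° → -56.9°, shortest Δλ = -72.2° (west) — does not cross 180°.
Total crossings: 0.

0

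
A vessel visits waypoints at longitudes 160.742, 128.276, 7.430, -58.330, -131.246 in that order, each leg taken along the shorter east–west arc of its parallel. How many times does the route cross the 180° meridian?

0

Leg 1: +160.742° → +128.276°, shortest Δλ = -32.466° (west) — does not cross 180°.
Leg 2: +128.276° → +7.430°, shortest Δλ = -120.846° (west) — does not cross 180°.
Leg 3: +7.430° → -58.330°, shortest Δλ = -65.76° (west) — does not cross 180°.
Leg 4: -58.330° → -131.246°, shortest Δλ = -72.916° (west) — does not cross 180°.
Total crossings: 0.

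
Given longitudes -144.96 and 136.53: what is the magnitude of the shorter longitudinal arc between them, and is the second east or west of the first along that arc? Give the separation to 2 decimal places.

Raw difference: 136.53 − -144.96 = 281.49°.
Normalise into (−180°, 180°]: 281.49° − 360° = -78.51°.
Negative ⇒ the second point lies to the west; separation 78.51°.

78.51° west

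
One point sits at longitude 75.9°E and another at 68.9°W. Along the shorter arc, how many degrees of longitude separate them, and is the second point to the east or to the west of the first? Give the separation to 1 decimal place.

Raw difference: -68.9 − 75.9 = -144.8°.
Normalise into (−180°, 180°]: -144.8° stays -144.8°.
Negative ⇒ the second point lies to the west; separation 144.8°.

144.8° west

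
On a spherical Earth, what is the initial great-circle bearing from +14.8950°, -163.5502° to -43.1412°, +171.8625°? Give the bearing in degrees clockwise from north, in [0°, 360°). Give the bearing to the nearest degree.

200°

Δλ = 171.8625 − -163.5502 = 335.4127°; wrapped into (−180°, 180°]: -24.5873°.
θ = atan2( sin Δλ · cos φ₂ , cos φ₁ · sin φ₂ − sin φ₁ · cos φ₂ · cos Δλ )
  = atan2(-0.30360, -0.83138) = -159.939° → normalised to [0°, 360°): 200.061°.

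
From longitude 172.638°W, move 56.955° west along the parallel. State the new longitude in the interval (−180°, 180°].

Start at -172.638°; shift −56.955° → -229.593°.
-229.593° lies outside (−180°, 180°]; add 360° → +130.407°.

130.407°E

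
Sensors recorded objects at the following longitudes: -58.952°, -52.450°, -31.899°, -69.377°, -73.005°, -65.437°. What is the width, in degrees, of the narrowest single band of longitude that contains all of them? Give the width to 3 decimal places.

Sort the longitudes: -73.005°, -69.377°, -65.437°, -58.952°, -52.450°, -31.899°.
Eastward gaps between consecutive values (wrapping around): 3.628°, 3.940°, 6.485°, 6.502°, 20.551°, 318.894°.
Largest gap = 318.894° ⇒ minimal covering band is its complement: 360° − 318.894° = 41.106°.
Band runs from -73.005° eastward to -31.899°.

41.106°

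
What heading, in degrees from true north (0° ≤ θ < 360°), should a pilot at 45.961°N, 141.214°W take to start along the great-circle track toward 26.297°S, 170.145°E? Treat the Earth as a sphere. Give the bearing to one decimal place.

Δλ = 170.145 − -141.214 = 311.359°; wrapped into (−180°, 180°]: -48.641°.
θ = atan2( sin Δλ · cos φ₂ , cos φ₁ · sin φ₂ − sin φ₁ · cos φ₂ · cos Δλ )
  = atan2(-0.67291, -0.73382) = -137.479° → normalised to [0°, 360°): 222.521°.

222.5°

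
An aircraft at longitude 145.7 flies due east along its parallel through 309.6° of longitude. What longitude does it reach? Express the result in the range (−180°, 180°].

+95.3°

Start at +145.7°; shift +309.6° → +455.3°.
+455.3° lies outside (−180°, 180°]; subtract 360° → +95.3°.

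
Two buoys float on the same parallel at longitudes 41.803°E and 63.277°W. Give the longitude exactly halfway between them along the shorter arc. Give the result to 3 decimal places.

Signed shortest Δλ from +41.803° to -63.277° is -105.080°.
Midpoint longitude = +41.803° + (-105.080°)/2 = +41.803° − 52.540° = -10.737°.

10.737°W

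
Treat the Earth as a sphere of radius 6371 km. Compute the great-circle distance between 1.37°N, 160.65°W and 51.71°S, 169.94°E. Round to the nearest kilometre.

6517 km

Δλ = 169.94 − -160.65 = 330.59°; wrapped into (−180°, 180°]: -29.41°.
Δφ = -51.71 − 1.37 = -53.08°.
a = sin²(Δφ/2) + cos φ₁ · cos φ₂ · sin²(Δλ/2) = 0.239566.
c = 2·atan2(√a, √(1−a)) = 1.02293 rad → d = 6371·c ≈ 6517.08 km.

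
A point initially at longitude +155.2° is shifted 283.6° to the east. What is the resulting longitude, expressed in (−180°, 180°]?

+78.8°

Start at +155.2°; shift +283.6° → +438.8°.
+438.8° lies outside (−180°, 180°]; subtract 360° → +78.8°.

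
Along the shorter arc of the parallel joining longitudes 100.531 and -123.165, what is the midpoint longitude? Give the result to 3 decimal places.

+168.683°

Signed shortest Δλ from +100.531° to -123.165° is +136.304°.
Midpoint longitude = +100.531° + (+136.304°)/2 = +100.531° + 68.152° = +168.683°.
(The naïve average (+100.531 + -123.165)/2 = -11.317° is on the wrong side of the globe.)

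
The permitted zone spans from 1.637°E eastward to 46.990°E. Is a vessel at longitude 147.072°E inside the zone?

No

Band width going east from +1.637° to +46.990°: ((46.990 − 1.637) mod 360) = 45.353°.
Offset of +147.072° east of the west edge: ((147.072 − 1.637) mod 360) = 145.435°.
145.435° > 45.353° ⇒ outside.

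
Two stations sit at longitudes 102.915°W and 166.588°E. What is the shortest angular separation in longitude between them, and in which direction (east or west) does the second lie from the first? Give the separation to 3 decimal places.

Raw difference: 166.588 − -102.915 = 269.503°.
Normalise into (−180°, 180°]: 269.503° − 360° = -90.497°.
Negative ⇒ the second point lies to the west; separation 90.497°.

90.497° west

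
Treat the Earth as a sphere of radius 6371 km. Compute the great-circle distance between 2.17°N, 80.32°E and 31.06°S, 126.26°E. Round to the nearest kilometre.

6099 km

Δλ = 126.26 − 80.32 = 45.94°.
Δφ = -31.06 − 2.17 = -33.23°.
a = sin²(Δφ/2) + cos φ₁ · cos φ₂ · sin²(Δλ/2) = 0.212127.
c = 2·atan2(√a, √(1−a)) = 0.95728 rad → d = 6371·c ≈ 6098.83 km.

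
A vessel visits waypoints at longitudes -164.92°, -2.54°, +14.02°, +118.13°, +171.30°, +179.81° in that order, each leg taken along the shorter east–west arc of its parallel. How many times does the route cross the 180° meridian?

0

Leg 1: -164.92° → -2.54°, shortest Δλ = 162.38° (east) — does not cross 180°.
Leg 2: -2.54° → +14.02°, shortest Δλ = 16.56° (east) — does not cross 180°.
Leg 3: +14.02° → +118.13°, shortest Δλ = 104.11° (east) — does not cross 180°.
Leg 4: +118.13° → +171.30°, shortest Δλ = 53.17° (east) — does not cross 180°.
Leg 5: +171.30° → +179.81°, shortest Δλ = 8.51° (east) — does not cross 180°.
Total crossings: 0.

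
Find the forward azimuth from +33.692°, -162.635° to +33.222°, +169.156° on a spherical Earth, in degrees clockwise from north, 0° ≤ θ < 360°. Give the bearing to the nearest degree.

277°

Δλ = 169.156 − -162.635 = 331.791°; wrapped into (−180°, 180°]: -28.209°.
θ = atan2( sin Δλ · cos φ₂ , cos φ₁ · sin φ₂ − sin φ₁ · cos φ₂ · cos Δλ )
  = atan2(-0.39543, 0.04691) = -83.234° → normalised to [0°, 360°): 276.766°.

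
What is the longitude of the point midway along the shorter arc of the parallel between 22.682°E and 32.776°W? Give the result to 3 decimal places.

5.047°W

Signed shortest Δλ from +22.682° to -32.776° is -55.458°.
Midpoint longitude = +22.682° + (-55.458°)/2 = +22.682° − 27.729° = -5.047°.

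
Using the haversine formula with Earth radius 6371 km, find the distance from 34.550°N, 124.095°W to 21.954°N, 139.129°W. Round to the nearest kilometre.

2028 km

Δλ = -139.129 − -124.095 = -15.034°.
Δφ = 21.954 − 34.550 = -12.596°.
a = sin²(Δφ/2) + cos φ₁ · cos φ₂ · sin²(Δλ/2) = 0.025107.
c = 2·atan2(√a, √(1−a)) = 0.31825 rad → d = 6371·c ≈ 2027.56 km.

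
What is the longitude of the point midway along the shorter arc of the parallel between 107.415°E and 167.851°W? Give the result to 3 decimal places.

149.782°E

Signed shortest Δλ from +107.415° to -167.851° is +84.734°.
Midpoint longitude = +107.415° + (+84.734°)/2 = +107.415° + 42.367° = +149.782°.
(The naïve average (+107.415 + -167.851)/2 = -30.218° is on the wrong side of the globe.)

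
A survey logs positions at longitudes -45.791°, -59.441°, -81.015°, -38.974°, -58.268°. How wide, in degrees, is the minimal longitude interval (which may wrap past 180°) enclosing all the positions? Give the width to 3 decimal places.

42.041°

Sort the longitudes: -81.015°, -59.441°, -58.268°, -45.791°, -38.974°.
Eastward gaps between consecutive values (wrapping around): 21.574°, 1.173°, 12.477°, 6.817°, 317.959°.
Largest gap = 317.959° ⇒ minimal covering band is its complement: 360° − 317.959° = 42.041°.
Band runs from -81.015° eastward to -38.974°.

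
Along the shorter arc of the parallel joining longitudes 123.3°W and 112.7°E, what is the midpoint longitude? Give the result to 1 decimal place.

174.7°E

Signed shortest Δλ from -123.3° to +112.7° is -124.0°.
Midpoint longitude = -123.3° + (-124.0°)/2 = -123.3° − 62.0° = -185.3°.
Normalise into (−180°, 180°]: +174.7°.
(The naïve average (-123.3 + +112.7)/2 = -5.3° is on the wrong side of the globe.)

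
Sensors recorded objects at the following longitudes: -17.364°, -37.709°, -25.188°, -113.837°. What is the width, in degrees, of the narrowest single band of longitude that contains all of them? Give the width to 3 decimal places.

96.473°

Sort the longitudes: -113.837°, -37.709°, -25.188°, -17.364°.
Eastward gaps between consecutive values (wrapping around): 76.128°, 12.521°, 7.824°, 263.527°.
Largest gap = 263.527° ⇒ minimal covering band is its complement: 360° − 263.527° = 96.473°.
Band runs from -113.837° eastward to -17.364°.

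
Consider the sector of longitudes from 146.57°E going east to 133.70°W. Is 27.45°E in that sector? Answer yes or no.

Band width going east from +146.57° to -133.70°: ((-133.70 − 146.57) mod 360) = 79.73°.
Offset of +27.45° east of the west edge: ((27.45 − 146.57) mod 360) = 240.88°.
240.88° > 79.73° ⇒ outside.

No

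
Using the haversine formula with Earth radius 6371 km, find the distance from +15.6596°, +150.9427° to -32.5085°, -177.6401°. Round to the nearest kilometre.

Δλ = -177.6401 − 150.9427 = -328.5828°; wrapped into (−180°, 180°]: 31.4172°.
Δφ = -32.5085 − 15.6596 = -48.1681°.
a = sin²(Δφ/2) + cos φ₁ · cos φ₂ · sin²(Δλ/2) = 0.226049.
c = 2·atan2(√a, √(1−a)) = 0.99094 rad → d = 6371·c ≈ 6313.29 km.

6313 km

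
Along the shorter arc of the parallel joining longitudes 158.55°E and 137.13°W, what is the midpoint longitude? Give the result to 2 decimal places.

169.29°W

Signed shortest Δλ from +158.55° to -137.13° is +64.32°.
Midpoint longitude = +158.55° + (+64.32°)/2 = +158.55° + 32.16° = +190.71°.
Normalise into (−180°, 180°]: -169.29°.
(The naïve average (+158.55 + -137.13)/2 = 10.71° is on the wrong side of the globe.)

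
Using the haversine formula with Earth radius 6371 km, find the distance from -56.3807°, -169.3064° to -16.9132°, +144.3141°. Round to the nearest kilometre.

5846 km

Δλ = 144.3141 − -169.3064 = 313.6205°; wrapped into (−180°, 180°]: -46.3795°.
Δφ = -16.9132 − -56.3807 = 39.4675°.
a = sin²(Δφ/2) + cos φ₁ · cos φ₂ · sin²(Δλ/2) = 0.196147.
c = 2·atan2(√a, √(1−a)) = 0.91763 rad → d = 6371·c ≈ 5846.20 km.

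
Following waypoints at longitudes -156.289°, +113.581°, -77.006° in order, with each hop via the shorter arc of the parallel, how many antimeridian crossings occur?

2

Leg 1: -156.289° → +113.581°, shortest Δλ = -90.13° (west) — crosses 180°.
Leg 2: +113.581° → -77.006°, shortest Δλ = 169.413° (east) — crosses 180°.
Total crossings: 2.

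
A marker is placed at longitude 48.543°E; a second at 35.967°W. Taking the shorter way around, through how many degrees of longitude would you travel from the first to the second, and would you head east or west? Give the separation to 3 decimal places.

Raw difference: -35.967 − 48.543 = -84.51°.
Normalise into (−180°, 180°]: -84.51° stays -84.51°.
Negative ⇒ the second point lies to the west; separation 84.510°.

84.510° west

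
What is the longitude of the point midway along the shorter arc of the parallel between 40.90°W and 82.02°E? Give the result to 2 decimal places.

20.56°E

Signed shortest Δλ from -40.90° to +82.02° is +122.92°.
Midpoint longitude = -40.90° + (+122.92°)/2 = -40.90° + 61.46° = +20.56°.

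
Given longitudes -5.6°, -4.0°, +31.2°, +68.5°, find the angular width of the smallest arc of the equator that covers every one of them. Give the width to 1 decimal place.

74.1°

Sort the longitudes: -5.6°, -4.0°, +31.2°, +68.5°.
Eastward gaps between consecutive values (wrapping around): 1.6°, 35.2°, 37.3°, 285.9°.
Largest gap = 285.9° ⇒ minimal covering band is its complement: 360° − 285.9° = 74.1°.
Band runs from -5.6° eastward to +68.5°.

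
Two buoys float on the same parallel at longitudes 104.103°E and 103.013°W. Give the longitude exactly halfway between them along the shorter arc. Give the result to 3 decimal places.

Signed shortest Δλ from +104.103° to -103.013° is +152.884°.
Midpoint longitude = +104.103° + (+152.884°)/2 = +104.103° + 76.442° = +180.545°.
Normalise into (−180°, 180°]: -179.455°.
(The naïve average (+104.103 + -103.013)/2 = 0.545° is on the wrong side of the globe.)

179.455°W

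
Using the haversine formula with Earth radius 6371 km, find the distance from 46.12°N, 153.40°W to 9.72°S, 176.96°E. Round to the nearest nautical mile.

3712 nmi

Δλ = 176.96 − -153.40 = 330.36°; wrapped into (−180°, 180°]: -29.64°.
Δφ = -9.72 − 46.12 = -55.84°.
a = sin²(Δφ/2) + cos φ₁ · cos φ₂ · sin²(Δλ/2) = 0.263945.
c = 2·atan2(√a, √(1−a)) = 1.07911 rad → d = 6371·c ≈ 6875.04 km ≈ 3712.22 nmi.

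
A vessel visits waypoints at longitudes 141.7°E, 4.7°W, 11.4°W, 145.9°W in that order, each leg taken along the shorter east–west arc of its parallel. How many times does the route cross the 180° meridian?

0

Leg 1: +141.7° → -4.7°, shortest Δλ = -146.4° (west) — does not cross 180°.
Leg 2: -4.7° → -11.4°, shortest Δλ = -6.7° (west) — does not cross 180°.
Leg 3: -11.4° → -145.9°, shortest Δλ = -134.5° (west) — does not cross 180°.
Total crossings: 0.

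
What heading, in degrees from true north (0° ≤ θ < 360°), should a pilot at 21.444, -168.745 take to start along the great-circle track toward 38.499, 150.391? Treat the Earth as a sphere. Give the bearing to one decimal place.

Δλ = 150.391 − -168.745 = 319.136°; wrapped into (−180°, 180°]: -40.864°.
θ = atan2( sin Δλ · cos φ₂ , cos φ₁ · sin φ₂ − sin φ₁ · cos φ₂ · cos Δλ )
  = atan2(-0.51204, 0.36303) = -54.664° → normalised to [0°, 360°): 305.336°.

305.3°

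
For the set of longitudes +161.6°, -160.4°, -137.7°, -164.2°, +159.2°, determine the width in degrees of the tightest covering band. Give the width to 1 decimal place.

Sort the longitudes: -164.2°, -160.4°, -137.7°, +159.2°, +161.6°.
Eastward gaps between consecutive values (wrapping around): 3.8°, 22.7°, 296.9°, 2.4°, 34.2°.
Largest gap = 296.9° ⇒ minimal covering band is its complement: 360° − 296.9° = 63.1°.
Band runs from +159.2° eastward to -137.7°, crossing the antimeridian.

63.1°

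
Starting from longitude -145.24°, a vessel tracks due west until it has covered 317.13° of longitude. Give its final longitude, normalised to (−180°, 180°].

Start at -145.24°; shift −317.13° → -462.37°.
-462.37° lies outside (−180°, 180°]; add 360° → -102.37°.

-102.37°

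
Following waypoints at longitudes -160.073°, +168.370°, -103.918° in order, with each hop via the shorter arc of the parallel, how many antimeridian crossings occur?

Leg 1: -160.073° → +168.370°, shortest Δλ = -31.557° (west) — crosses 180°.
Leg 2: +168.370° → -103.918°, shortest Δλ = 87.712° (east) — crosses 180°.
Total crossings: 2.

2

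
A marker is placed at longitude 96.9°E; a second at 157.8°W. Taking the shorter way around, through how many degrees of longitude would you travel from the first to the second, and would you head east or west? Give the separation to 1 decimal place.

Raw difference: -157.8 − 96.9 = -254.7°.
Normalise into (−180°, 180°]: -254.7° + 360° = 105.3°.
Positive ⇒ the second point lies to the east; separation 105.3°.

105.3° east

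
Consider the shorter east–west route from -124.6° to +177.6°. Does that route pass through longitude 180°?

Naïve |177.6 − -124.6| = 302.2° > 180°, so the shorter arc goes the other way round — across 180°.
Signed shortest Δλ = ((177.6 − -124.6 + 180) mod 360) − 180 = -57.8°.
Going west by 57.8° from -124.6° passes through 180° before reaching +177.6°.

Yes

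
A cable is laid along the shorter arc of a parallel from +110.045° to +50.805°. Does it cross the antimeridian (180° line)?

Signed shortest Δλ = ((50.805 − 110.045 + 180) mod 360) − 180 = -59.24°.
Going west by 59.24° from +110.045° reaches +50.805° without touching 180°.

No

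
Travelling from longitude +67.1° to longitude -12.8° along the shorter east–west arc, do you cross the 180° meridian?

Signed shortest Δλ = ((-12.8 − 67.1 + 180) mod 360) − 180 = -79.9°.
Going west by 79.9° from +67.1° reaches -12.8° without touching 180°.

No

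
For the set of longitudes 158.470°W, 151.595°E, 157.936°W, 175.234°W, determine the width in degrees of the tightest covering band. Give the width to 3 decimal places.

Sort the longitudes: -175.234°, -158.470°, -157.936°, +151.595°.
Eastward gaps between consecutive values (wrapping around): 16.764°, 0.534°, 309.531°, 33.171°.
Largest gap = 309.531° ⇒ minimal covering band is its complement: 360° − 309.531° = 50.469°.
Band runs from +151.595° eastward to -157.936°, crossing the antimeridian.

50.469°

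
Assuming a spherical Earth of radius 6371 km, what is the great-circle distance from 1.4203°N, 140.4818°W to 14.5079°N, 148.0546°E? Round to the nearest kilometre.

Δλ = 148.0546 − -140.4818 = 288.5364°; wrapped into (−180°, 180°]: -71.4636°.
Δφ = 14.5079 − 1.4203 = 13.0876°.
a = sin²(Δφ/2) + cos φ₁ · cos φ₂ · sin²(Δλ/2) = 0.343058.
c = 2·atan2(√a, √(1−a)) = 1.25151 rad → d = 6371·c ≈ 7973.40 km.

7973 km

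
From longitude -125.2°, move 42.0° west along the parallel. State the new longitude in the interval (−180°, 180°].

-167.2°

Start at -125.2°; shift −42.0° → -167.2°.
-167.2° already lies in (−180°, 180°].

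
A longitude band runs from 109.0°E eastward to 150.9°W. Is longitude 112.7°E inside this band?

Band width going east from +109.0° to -150.9°: ((-150.9 − 109.0) mod 360) = 100.1°.
Offset of +112.7° east of the west edge: ((112.7 − 109.0) mod 360) = 3.7°.
3.7° ≤ 100.1° ⇒ inside.

Yes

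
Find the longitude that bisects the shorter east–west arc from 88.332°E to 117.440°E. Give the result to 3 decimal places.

102.886°E

Signed shortest Δλ from +88.332° to +117.440° is +29.108°.
Midpoint longitude = +88.332° + (+29.108°)/2 = +88.332° + 14.554° = +102.886°.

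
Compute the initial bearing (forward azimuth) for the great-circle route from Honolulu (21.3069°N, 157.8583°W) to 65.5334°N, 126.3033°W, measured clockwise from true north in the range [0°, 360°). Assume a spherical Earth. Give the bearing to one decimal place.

Δλ = -126.3033 − -157.8583 = 31.5550°.
θ = atan2( sin Δλ · cos φ₂ , cos φ₁ · sin φ₂ − sin φ₁ · cos φ₂ · cos Δλ )
  = atan2(0.21674, 0.71975) = 16.759° → normalised to [0°, 360°): 16.759°.

16.8°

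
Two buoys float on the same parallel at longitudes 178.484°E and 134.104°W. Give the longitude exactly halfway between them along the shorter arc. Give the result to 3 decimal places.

Signed shortest Δλ from +178.484° to -134.104° is +47.412°.
Midpoint longitude = +178.484° + (+47.412°)/2 = +178.484° + 23.706° = +202.190°.
Normalise into (−180°, 180°]: -157.810°.
(The naïve average (+178.484 + -134.104)/2 = 22.19° is on the wrong side of the globe.)

157.810°W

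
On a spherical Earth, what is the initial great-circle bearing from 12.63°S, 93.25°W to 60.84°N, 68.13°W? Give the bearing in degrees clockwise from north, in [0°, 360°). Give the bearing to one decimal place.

Δλ = -68.13 − -93.25 = 25.12°.
θ = atan2( sin Δλ · cos φ₂ , cos φ₁ · sin φ₂ − sin φ₁ · cos φ₂ · cos Δλ )
  = atan2(0.20685, 0.94859) = 12.301° → normalised to [0°, 360°): 12.301°.

12.3°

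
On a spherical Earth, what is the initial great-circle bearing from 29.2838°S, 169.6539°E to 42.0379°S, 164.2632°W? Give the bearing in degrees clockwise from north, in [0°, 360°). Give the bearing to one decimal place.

Δλ = -164.2632 − 169.6539 = -333.9171°; wrapped into (−180°, 180°]: 26.0829°.
θ = atan2( sin Δλ · cos φ₂ , cos φ₁ · sin φ₂ − sin φ₁ · cos φ₂ · cos Δλ )
  = atan2(0.32654, -0.25776) = 128.286° → normalised to [0°, 360°): 128.286°.

128.3°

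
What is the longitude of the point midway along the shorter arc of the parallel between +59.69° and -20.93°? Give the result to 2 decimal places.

+19.38°

Signed shortest Δλ from +59.69° to -20.93° is -80.62°.
Midpoint longitude = +59.69° + (-80.62°)/2 = +59.69° − 40.31° = +19.38°.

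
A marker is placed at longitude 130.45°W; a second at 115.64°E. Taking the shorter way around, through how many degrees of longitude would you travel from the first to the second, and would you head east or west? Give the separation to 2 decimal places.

Raw difference: 115.64 − -130.45 = 246.09°.
Normalise into (−180°, 180°]: 246.09° − 360° = -113.91°.
Negative ⇒ the second point lies to the west; separation 113.91°.

113.91° west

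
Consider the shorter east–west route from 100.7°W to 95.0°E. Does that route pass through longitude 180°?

Naïve |95.0 − -100.7| = 195.7° > 180°, so the shorter arc goes the other way round — across 180°.
Signed shortest Δλ = ((95.0 − -100.7 + 180) mod 360) − 180 = -164.3°.
Going west by 164.3° from -100.7° passes through 180° before reaching +95.0°.

Yes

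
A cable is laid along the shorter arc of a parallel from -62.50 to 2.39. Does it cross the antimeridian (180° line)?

Signed shortest Δλ = ((2.39 − -62.50 + 180) mod 360) − 180 = 64.89°.
Going east by 64.89° from -62.50° reaches +2.39° without touching 180°.

No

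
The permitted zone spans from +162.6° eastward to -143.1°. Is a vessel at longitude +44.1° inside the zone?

No

Band width going east from +162.6° to -143.1°: ((-143.1 − 162.6) mod 360) = 54.3°.
Offset of +44.1° east of the west edge: ((44.1 − 162.6) mod 360) = 241.5°.
241.5° > 54.3° ⇒ outside.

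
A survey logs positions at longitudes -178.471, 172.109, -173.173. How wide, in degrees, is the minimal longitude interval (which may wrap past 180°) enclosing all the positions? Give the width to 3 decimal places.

14.718°

Sort the longitudes: -178.471°, -173.173°, +172.109°.
Eastward gaps between consecutive values (wrapping around): 5.298°, 345.282°, 9.420°.
Largest gap = 345.282° ⇒ minimal covering band is its complement: 360° − 345.282° = 14.718°.
Band runs from +172.109° eastward to -173.173°, crossing the antimeridian.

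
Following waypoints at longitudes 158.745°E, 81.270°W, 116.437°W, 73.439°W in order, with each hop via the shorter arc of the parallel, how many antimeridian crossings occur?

1

Leg 1: +158.745° → -81.270°, shortest Δλ = 119.985° (east) — crosses 180°.
Leg 2: -81.270° → -116.437°, shortest Δλ = -35.167° (west) — does not cross 180°.
Leg 3: -116.437° → -73.439°, shortest Δλ = 42.998° (east) — does not cross 180°.
Total crossings: 1.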